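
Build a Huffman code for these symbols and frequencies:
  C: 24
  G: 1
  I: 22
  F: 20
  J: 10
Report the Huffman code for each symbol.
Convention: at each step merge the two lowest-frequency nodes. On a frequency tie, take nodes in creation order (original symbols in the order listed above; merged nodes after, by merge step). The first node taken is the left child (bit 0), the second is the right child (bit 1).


Huffman tree construction:
Step 1: Merge G(1) + J(10) = 11
Step 2: Merge (G+J)(11) + F(20) = 31
Step 3: Merge I(22) + C(24) = 46
Step 4: Merge ((G+J)+F)(31) + (I+C)(46) = 77
Read each symbol's code off the tree from the root (left child = 0, right child = 1).

Codes:
  C: 11 (length 2)
  G: 000 (length 3)
  I: 10 (length 2)
  F: 01 (length 2)
  J: 001 (length 3)
Average code length: 165/77 = 2.1429 bits/symbol


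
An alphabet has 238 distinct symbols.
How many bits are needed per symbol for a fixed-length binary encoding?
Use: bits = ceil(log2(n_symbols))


log2(238) = 7.8948
Bracket: 2^7 = 128 < 238 <= 2^8 = 256
So ceil(log2(238)) = 8

bits = ceil(log2(238)) = ceil(7.8948) = 8 bits


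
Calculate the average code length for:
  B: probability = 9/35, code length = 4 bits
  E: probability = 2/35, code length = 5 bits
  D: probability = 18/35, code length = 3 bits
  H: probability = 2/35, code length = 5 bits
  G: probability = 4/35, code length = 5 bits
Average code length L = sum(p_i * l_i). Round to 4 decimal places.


Weighted contributions p_i * l_i:
  B: (9/35) * 4 = 36/35
  E: (2/35) * 5 = 10/35
  D: (18/35) * 3 = 54/35
  H: (2/35) * 5 = 10/35
  G: (4/35) * 5 = 20/35
Sum = (36 + 10 + 54 + 10 + 20)/35 = 130/35

L = 130/35 = 3.7143 bits/symbol


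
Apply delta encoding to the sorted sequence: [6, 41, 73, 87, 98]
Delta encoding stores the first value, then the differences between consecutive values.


First value: 6
Deltas:
  41 - 6 = 35
  73 - 41 = 32
  87 - 73 = 14
  98 - 87 = 11


Delta encoded: [6, 35, 32, 14, 11]


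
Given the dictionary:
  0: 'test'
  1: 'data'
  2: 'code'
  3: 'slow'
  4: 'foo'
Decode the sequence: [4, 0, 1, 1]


Look up each index in the dictionary:
  4 -> 'foo'
  0 -> 'test'
  1 -> 'data'
  1 -> 'data'

Decoded: "foo test data data"


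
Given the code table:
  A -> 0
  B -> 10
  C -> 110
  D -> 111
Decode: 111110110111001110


Decoding:
111 -> D
110 -> C
110 -> C
111 -> D
0 -> A
0 -> A
111 -> D
0 -> A


Result: DCCDAADA


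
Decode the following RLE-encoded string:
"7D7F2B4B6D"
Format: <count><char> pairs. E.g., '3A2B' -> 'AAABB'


Expanding each <count><char> pair:
  7D -> 'DDDDDDD'
  7F -> 'FFFFFFF'
  2B -> 'BB'
  4B -> 'BBBB'
  6D -> 'DDDDDD'

Decoded = DDDDDDDFFFFFFFBBBBBBDDDDDD


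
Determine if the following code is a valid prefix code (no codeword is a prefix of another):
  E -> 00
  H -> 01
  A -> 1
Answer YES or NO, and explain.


Checking each pair (does one codeword prefix another?):
  E='00' vs H='01': no prefix
  E='00' vs A='1': no prefix
  H='01' vs E='00': no prefix
  H='01' vs A='1': no prefix
  A='1' vs E='00': no prefix
  A='1' vs H='01': no prefix
No violation found over all pairs.

YES -- this is a valid prefix code. No codeword is a prefix of any other codeword.


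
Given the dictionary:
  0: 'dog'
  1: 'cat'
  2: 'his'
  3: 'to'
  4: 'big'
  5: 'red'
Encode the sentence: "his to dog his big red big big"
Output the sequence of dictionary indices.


Look up each word in the dictionary:
  'his' -> 2
  'to' -> 3
  'dog' -> 0
  'his' -> 2
  'big' -> 4
  'red' -> 5
  'big' -> 4
  'big' -> 4

Encoded: [2, 3, 0, 2, 4, 5, 4, 4]


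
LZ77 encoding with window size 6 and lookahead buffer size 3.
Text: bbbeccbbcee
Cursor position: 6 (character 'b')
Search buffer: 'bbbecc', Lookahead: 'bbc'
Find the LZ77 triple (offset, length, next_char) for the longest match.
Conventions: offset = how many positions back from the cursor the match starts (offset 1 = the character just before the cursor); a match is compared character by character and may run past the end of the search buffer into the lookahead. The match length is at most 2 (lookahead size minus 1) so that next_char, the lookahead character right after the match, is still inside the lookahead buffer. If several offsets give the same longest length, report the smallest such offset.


Try each offset into the search buffer:
  offset=1 (pos 5, char 'c'): match length 0
  offset=2 (pos 4, char 'c'): match length 0
  offset=3 (pos 3, char 'e'): match length 0
  offset=4 (pos 2, char 'b'): match length 1
  offset=5 (pos 1, char 'b'): match length 2
  offset=6 (pos 0, char 'b'): match length 2
Longest match has length 2, found at offsets 5, 6; take the smallest, offset 5.
next_char = character at position 6 + 2 = 8 -> 'c'

Best match: offset=5, length=2 (matching 'bb' starting at position 1)
LZ77 triple: (5, 2, 'c')


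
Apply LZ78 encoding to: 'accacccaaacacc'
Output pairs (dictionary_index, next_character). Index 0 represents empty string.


LZ78 encoding steps:
Dictionary: {0: ''}
Step 1: w='' (idx 0), next='a' -> output (0, 'a'), add 'a' as idx 1
Step 2: w='' (idx 0), next='c' -> output (0, 'c'), add 'c' as idx 2
Step 3: w='c' (idx 2), next='a' -> output (2, 'a'), add 'ca' as idx 3
Step 4: w='c' (idx 2), next='c' -> output (2, 'c'), add 'cc' as idx 4
Step 5: w='ca' (idx 3), next='a' -> output (3, 'a'), add 'caa' as idx 5
Step 6: w='a' (idx 1), next='c' -> output (1, 'c'), add 'ac' as idx 6
Step 7: w='ac' (idx 6), next='c' -> output (6, 'c'), add 'acc' as idx 7


Encoded: [(0, 'a'), (0, 'c'), (2, 'a'), (2, 'c'), (3, 'a'), (1, 'c'), (6, 'c')]


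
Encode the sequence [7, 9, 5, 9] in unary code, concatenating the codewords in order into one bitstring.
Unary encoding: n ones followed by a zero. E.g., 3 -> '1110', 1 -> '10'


Encode each number as n ones followed by a terminating 0:
  7 -> 11111110 (8 bits)
  9 -> 1111111110 (10 bits)
  5 -> 111110 (6 bits)
  9 -> 1111111110 (10 bits)
Total length = 8 + 10 + 6 + 10 = 34 bits.

Unary([7, 9, 5, 9]) = 1111111011111111101111101111111110 (34 bits)


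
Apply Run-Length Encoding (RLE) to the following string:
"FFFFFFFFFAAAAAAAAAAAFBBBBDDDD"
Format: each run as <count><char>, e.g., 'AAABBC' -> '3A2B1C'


Scanning runs left to right:
  i=0: run of 'F' x 9 -> '9F'
  i=9: run of 'A' x 11 -> '11A'
  i=20: run of 'F' x 1 -> '1F'
  i=21: run of 'B' x 4 -> '4B'
  i=25: run of 'D' x 4 -> '4D'

RLE = 9F11A1F4B4D


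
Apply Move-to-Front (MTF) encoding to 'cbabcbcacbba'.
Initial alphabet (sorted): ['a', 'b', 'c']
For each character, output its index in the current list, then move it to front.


MTF encoding:
'c': index 2 in ['a', 'b', 'c'] -> ['c', 'a', 'b']
'b': index 2 in ['c', 'a', 'b'] -> ['b', 'c', 'a']
'a': index 2 in ['b', 'c', 'a'] -> ['a', 'b', 'c']
'b': index 1 in ['a', 'b', 'c'] -> ['b', 'a', 'c']
'c': index 2 in ['b', 'a', 'c'] -> ['c', 'b', 'a']
'b': index 1 in ['c', 'b', 'a'] -> ['b', 'c', 'a']
'c': index 1 in ['b', 'c', 'a'] -> ['c', 'b', 'a']
'a': index 2 in ['c', 'b', 'a'] -> ['a', 'c', 'b']
'c': index 1 in ['a', 'c', 'b'] -> ['c', 'a', 'b']
'b': index 2 in ['c', 'a', 'b'] -> ['b', 'c', 'a']
'b': index 0 in ['b', 'c', 'a'] -> ['b', 'c', 'a']
'a': index 2 in ['b', 'c', 'a'] -> ['a', 'b', 'c']


Output: [2, 2, 2, 1, 2, 1, 1, 2, 1, 2, 0, 2]


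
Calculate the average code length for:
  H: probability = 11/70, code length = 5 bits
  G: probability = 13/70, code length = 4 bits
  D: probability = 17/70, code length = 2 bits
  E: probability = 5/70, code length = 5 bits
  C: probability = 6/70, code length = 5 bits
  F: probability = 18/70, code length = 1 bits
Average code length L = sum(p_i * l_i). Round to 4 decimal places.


Weighted contributions p_i * l_i:
  H: (11/70) * 5 = 55/70
  G: (13/70) * 4 = 52/70
  D: (17/70) * 2 = 34/70
  E: (5/70) * 5 = 25/70
  C: (6/70) * 5 = 30/70
  F: (18/70) * 1 = 18/70
Sum = (55 + 52 + 34 + 25 + 30 + 18)/70 = 214/70

L = 214/70 = 3.0571 bits/symbol


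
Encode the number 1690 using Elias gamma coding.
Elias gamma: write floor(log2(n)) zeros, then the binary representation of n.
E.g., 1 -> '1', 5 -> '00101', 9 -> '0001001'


num_bits = floor(log2(1690)) + 1 = 11
leading_zeros = num_bits - 1 = 10
binary(1690) = 11010011010

Elias gamma(1690) = '0000000000' + '11010011010' = 000000000011010011010 (21 bits)


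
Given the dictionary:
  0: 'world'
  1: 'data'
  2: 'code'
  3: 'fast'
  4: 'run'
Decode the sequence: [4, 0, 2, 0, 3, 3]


Look up each index in the dictionary:
  4 -> 'run'
  0 -> 'world'
  2 -> 'code'
  0 -> 'world'
  3 -> 'fast'
  3 -> 'fast'

Decoded: "run world code world fast fast"


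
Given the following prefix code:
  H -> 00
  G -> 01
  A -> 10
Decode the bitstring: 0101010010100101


Decoding step by step:
Bits 01 -> G
Bits 01 -> G
Bits 01 -> G
Bits 00 -> H
Bits 10 -> A
Bits 10 -> A
Bits 01 -> G
Bits 01 -> G


Decoded message: GGGHAAGG


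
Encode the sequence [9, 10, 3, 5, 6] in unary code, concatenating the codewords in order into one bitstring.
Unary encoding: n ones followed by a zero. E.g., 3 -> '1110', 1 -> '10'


Encode each number as n ones followed by a terminating 0:
  9 -> 1111111110 (10 bits)
  10 -> 11111111110 (11 bits)
  3 -> 1110 (4 bits)
  5 -> 111110 (6 bits)
  6 -> 1111110 (7 bits)
Total length = 10 + 11 + 4 + 6 + 7 = 38 bits.

Unary([9, 10, 3, 5, 6]) = 11111111101111111111011101111101111110 (38 bits)


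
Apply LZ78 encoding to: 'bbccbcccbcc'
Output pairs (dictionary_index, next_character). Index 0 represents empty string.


LZ78 encoding steps:
Dictionary: {0: ''}
Step 1: w='' (idx 0), next='b' -> output (0, 'b'), add 'b' as idx 1
Step 2: w='b' (idx 1), next='c' -> output (1, 'c'), add 'bc' as idx 2
Step 3: w='' (idx 0), next='c' -> output (0, 'c'), add 'c' as idx 3
Step 4: w='bc' (idx 2), next='c' -> output (2, 'c'), add 'bcc' as idx 4
Step 5: w='c' (idx 3), next='b' -> output (3, 'b'), add 'cb' as idx 5
Step 6: w='c' (idx 3), next='c' -> output (3, 'c'), add 'cc' as idx 6


Encoded: [(0, 'b'), (1, 'c'), (0, 'c'), (2, 'c'), (3, 'b'), (3, 'c')]


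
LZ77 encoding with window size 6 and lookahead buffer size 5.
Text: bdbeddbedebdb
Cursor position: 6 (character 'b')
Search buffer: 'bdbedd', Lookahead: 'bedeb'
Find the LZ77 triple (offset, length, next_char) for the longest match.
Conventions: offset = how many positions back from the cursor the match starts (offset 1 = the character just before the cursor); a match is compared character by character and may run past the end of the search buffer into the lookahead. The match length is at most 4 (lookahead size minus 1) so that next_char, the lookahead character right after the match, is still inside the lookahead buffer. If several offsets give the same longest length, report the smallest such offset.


Try each offset into the search buffer:
  offset=1 (pos 5, char 'd'): match length 0
  offset=2 (pos 4, char 'd'): match length 0
  offset=3 (pos 3, char 'e'): match length 0
  offset=4 (pos 2, char 'b'): match length 3
  offset=5 (pos 1, char 'd'): match length 0
  offset=6 (pos 0, char 'b'): match length 1
Longest match has length 3 at offset 4.
next_char = character at position 6 + 3 = 9 -> 'e'

Best match: offset=4, length=3 (matching 'bed' starting at position 2)
LZ77 triple: (4, 3, 'e')


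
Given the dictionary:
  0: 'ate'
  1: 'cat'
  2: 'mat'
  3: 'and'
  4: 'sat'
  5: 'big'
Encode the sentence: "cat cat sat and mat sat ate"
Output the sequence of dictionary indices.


Look up each word in the dictionary:
  'cat' -> 1
  'cat' -> 1
  'sat' -> 4
  'and' -> 3
  'mat' -> 2
  'sat' -> 4
  'ate' -> 0

Encoded: [1, 1, 4, 3, 2, 4, 0]


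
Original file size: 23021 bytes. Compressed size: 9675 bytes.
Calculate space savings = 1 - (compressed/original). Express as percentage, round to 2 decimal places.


ratio = compressed/original = 9675/23021 = 0.420268
savings = 1 - ratio = 1 - 0.420268 = 0.579732
as a percentage: 0.579732 * 100 = 57.97%

Space savings = 1 - 9675/23021 = 57.97%


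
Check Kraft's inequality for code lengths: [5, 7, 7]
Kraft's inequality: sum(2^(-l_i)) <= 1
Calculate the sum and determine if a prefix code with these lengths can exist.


Sum = 2^(-5) + 2^(-7) + 2^(-7)
    = 0.03125 + 0.0078125 + 0.0078125
    = 6/128 = 0.046875
Since 0.046875 <= 1, Kraft's inequality IS satisfied.
A prefix code with these lengths CAN exist.

Kraft sum = 0.046875. Satisfied.


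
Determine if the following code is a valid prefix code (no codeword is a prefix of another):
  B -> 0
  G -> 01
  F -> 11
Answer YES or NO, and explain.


Checking each pair (does one codeword prefix another?):
  B='0' vs G='01': prefix -- VIOLATION

NO -- this is NOT a valid prefix code. B (0) is a prefix of G (01).


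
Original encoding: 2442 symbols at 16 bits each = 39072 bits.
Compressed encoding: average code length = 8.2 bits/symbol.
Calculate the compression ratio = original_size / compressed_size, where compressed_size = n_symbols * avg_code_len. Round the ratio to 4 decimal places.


original_size = n_symbols * orig_bits = 2442 * 16 = 39072 bits
compressed_size = n_symbols * avg_code_len = 2442 * 8.2 = 20024.4 bits
ratio = original_size / compressed_size = 39072 / 20024.4 = 1.9512

Compression ratio = 1.9512


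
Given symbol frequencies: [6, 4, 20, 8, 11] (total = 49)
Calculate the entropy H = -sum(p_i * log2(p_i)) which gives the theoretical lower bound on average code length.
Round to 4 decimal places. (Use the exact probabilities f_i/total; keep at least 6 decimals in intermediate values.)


Per-symbol terms -p_i * log2(p_i) with p_i = f_i/49:
  p = 6/49 = 0.122449: log2(p) = -3.029747, -p*log2(p) = 0.370989
  p = 4/49 = 0.081633: log2(p) = -3.614710, -p*log2(p) = 0.295078
  p = 20/49 = 0.408163: log2(p) = -1.292782, -p*log2(p) = 0.527666
  p = 8/49 = 0.163265: log2(p) = -2.614710, -p*log2(p) = 0.426891
  p = 11/49 = 0.224490: log2(p) = -2.155278, -p*log2(p) = 0.483838
H = 0.370989 + 0.295078 + 0.527666 + 0.426891 + 0.483838 = 2.104462

H = 2.1045 bits/symbol


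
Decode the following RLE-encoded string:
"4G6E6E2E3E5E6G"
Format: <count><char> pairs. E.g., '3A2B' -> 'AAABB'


Expanding each <count><char> pair:
  4G -> 'GGGG'
  6E -> 'EEEEEE'
  6E -> 'EEEEEE'
  2E -> 'EE'
  3E -> 'EEE'
  5E -> 'EEEEE'
  6G -> 'GGGGGG'

Decoded = GGGGEEEEEEEEEEEEEEEEEEEEEEGGGGGG


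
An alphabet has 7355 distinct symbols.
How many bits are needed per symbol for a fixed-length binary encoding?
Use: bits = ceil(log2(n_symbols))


log2(7355) = 12.8445
Bracket: 2^12 = 4096 < 7355 <= 2^13 = 8192
So ceil(log2(7355)) = 13

bits = ceil(log2(7355)) = ceil(12.8445) = 13 bits


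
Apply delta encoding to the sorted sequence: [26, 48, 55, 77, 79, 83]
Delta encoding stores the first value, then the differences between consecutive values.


First value: 26
Deltas:
  48 - 26 = 22
  55 - 48 = 7
  77 - 55 = 22
  79 - 77 = 2
  83 - 79 = 4


Delta encoded: [26, 22, 7, 22, 2, 4]


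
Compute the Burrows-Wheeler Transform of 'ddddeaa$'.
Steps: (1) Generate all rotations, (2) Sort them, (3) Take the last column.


Rotations (sorted):
  0: $ddddeaa -> last char: a
  1: a$ddddea -> last char: a
  2: aa$dddde -> last char: e
  3: ddddeaa$ -> last char: $
  4: dddeaa$d -> last char: d
  5: ddeaa$dd -> last char: d
  6: deaa$ddd -> last char: d
  7: eaa$dddd -> last char: d


BWT = aae$dddd


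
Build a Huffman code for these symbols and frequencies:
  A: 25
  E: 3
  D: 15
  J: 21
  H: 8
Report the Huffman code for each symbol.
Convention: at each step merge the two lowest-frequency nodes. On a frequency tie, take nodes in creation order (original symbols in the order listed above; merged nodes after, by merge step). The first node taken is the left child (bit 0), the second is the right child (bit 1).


Huffman tree construction:
Step 1: Merge E(3) + H(8) = 11
Step 2: Merge (E+H)(11) + D(15) = 26
Step 3: Merge J(21) + A(25) = 46
Step 4: Merge ((E+H)+D)(26) + (J+A)(46) = 72
Read each symbol's code off the tree from the root (left child = 0, right child = 1).

Codes:
  A: 11 (length 2)
  E: 000 (length 3)
  D: 01 (length 2)
  J: 10 (length 2)
  H: 001 (length 3)
Average code length: 155/72 = 2.1528 bits/symbol


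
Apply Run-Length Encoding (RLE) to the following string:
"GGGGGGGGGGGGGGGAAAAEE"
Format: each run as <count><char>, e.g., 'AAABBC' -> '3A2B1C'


Scanning runs left to right:
  i=0: run of 'G' x 15 -> '15G'
  i=15: run of 'A' x 4 -> '4A'
  i=19: run of 'E' x 2 -> '2E'

RLE = 15G4A2E


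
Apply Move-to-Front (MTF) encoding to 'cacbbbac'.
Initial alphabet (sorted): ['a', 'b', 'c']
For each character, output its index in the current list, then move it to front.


MTF encoding:
'c': index 2 in ['a', 'b', 'c'] -> ['c', 'a', 'b']
'a': index 1 in ['c', 'a', 'b'] -> ['a', 'c', 'b']
'c': index 1 in ['a', 'c', 'b'] -> ['c', 'a', 'b']
'b': index 2 in ['c', 'a', 'b'] -> ['b', 'c', 'a']
'b': index 0 in ['b', 'c', 'a'] -> ['b', 'c', 'a']
'b': index 0 in ['b', 'c', 'a'] -> ['b', 'c', 'a']
'a': index 2 in ['b', 'c', 'a'] -> ['a', 'b', 'c']
'c': index 2 in ['a', 'b', 'c'] -> ['c', 'a', 'b']


Output: [2, 1, 1, 2, 0, 0, 2, 2]


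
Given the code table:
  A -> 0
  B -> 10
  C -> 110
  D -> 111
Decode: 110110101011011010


Decoding:
110 -> C
110 -> C
10 -> B
10 -> B
110 -> C
110 -> C
10 -> B


Result: CCBBCCB


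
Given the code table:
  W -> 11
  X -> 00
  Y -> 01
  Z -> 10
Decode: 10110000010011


Decoding:
10 -> Z
11 -> W
00 -> X
00 -> X
01 -> Y
00 -> X
11 -> W


Result: ZWXXYXW


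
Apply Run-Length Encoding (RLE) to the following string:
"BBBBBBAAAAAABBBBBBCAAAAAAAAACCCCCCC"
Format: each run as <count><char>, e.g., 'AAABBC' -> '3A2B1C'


Scanning runs left to right:
  i=0: run of 'B' x 6 -> '6B'
  i=6: run of 'A' x 6 -> '6A'
  i=12: run of 'B' x 6 -> '6B'
  i=18: run of 'C' x 1 -> '1C'
  i=19: run of 'A' x 9 -> '9A'
  i=28: run of 'C' x 7 -> '7C'

RLE = 6B6A6B1C9A7C


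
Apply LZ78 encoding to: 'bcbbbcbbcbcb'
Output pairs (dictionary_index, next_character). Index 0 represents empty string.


LZ78 encoding steps:
Dictionary: {0: ''}
Step 1: w='' (idx 0), next='b' -> output (0, 'b'), add 'b' as idx 1
Step 2: w='' (idx 0), next='c' -> output (0, 'c'), add 'c' as idx 2
Step 3: w='b' (idx 1), next='b' -> output (1, 'b'), add 'bb' as idx 3
Step 4: w='b' (idx 1), next='c' -> output (1, 'c'), add 'bc' as idx 4
Step 5: w='bb' (idx 3), next='c' -> output (3, 'c'), add 'bbc' as idx 5
Step 6: w='bc' (idx 4), next='b' -> output (4, 'b'), add 'bcb' as idx 6


Encoded: [(0, 'b'), (0, 'c'), (1, 'b'), (1, 'c'), (3, 'c'), (4, 'b')]


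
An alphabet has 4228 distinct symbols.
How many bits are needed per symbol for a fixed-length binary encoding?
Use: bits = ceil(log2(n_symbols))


log2(4228) = 12.0458
Bracket: 2^12 = 4096 < 4228 <= 2^13 = 8192
So ceil(log2(4228)) = 13

bits = ceil(log2(4228)) = ceil(12.0458) = 13 bits


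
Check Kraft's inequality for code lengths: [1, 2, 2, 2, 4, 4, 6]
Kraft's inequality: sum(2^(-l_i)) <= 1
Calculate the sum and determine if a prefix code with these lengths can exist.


Sum = 2^(-1) + 2^(-2) + 2^(-2) + 2^(-2) + 2^(-4) + 2^(-4) + 2^(-6)
    = 0.5 + 0.25 + 0.25 + 0.25 + 0.0625 + 0.0625 + 0.015625
    = 89/64 = 1.390625
Since 1.390625 > 1, Kraft's inequality is NOT satisfied.
A prefix code with these lengths CANNOT exist.

Kraft sum = 1.390625. Not satisfied.


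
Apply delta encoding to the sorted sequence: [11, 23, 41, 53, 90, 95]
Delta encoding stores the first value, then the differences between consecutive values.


First value: 11
Deltas:
  23 - 11 = 12
  41 - 23 = 18
  53 - 41 = 12
  90 - 53 = 37
  95 - 90 = 5


Delta encoded: [11, 12, 18, 12, 37, 5]


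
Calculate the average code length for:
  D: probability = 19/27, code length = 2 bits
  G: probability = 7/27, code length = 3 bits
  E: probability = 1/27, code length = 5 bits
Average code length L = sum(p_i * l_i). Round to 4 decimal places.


Weighted contributions p_i * l_i:
  D: (19/27) * 2 = 38/27
  G: (7/27) * 3 = 21/27
  E: (1/27) * 5 = 5/27
Sum = (38 + 21 + 5)/27 = 64/27

L = 64/27 = 2.3704 bits/symbol


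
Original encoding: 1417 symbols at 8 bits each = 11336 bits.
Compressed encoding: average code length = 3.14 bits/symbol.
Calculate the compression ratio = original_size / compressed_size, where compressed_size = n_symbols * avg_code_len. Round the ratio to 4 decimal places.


original_size = n_symbols * orig_bits = 1417 * 8 = 11336 bits
compressed_size = n_symbols * avg_code_len = 1417 * 3.14 = 4449.38 bits
ratio = original_size / compressed_size = 11336 / 4449.38 = 2.5478

Compression ratio = 2.5478


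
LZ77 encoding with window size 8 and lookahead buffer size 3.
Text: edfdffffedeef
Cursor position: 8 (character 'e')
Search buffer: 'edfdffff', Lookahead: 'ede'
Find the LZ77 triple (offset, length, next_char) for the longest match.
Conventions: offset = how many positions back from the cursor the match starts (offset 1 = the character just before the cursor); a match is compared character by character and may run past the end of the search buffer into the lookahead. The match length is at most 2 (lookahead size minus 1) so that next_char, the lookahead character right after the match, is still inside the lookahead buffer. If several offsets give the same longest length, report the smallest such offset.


Try each offset into the search buffer:
  offset=1 (pos 7, char 'f'): match length 0
  offset=2 (pos 6, char 'f'): match length 0
  offset=3 (pos 5, char 'f'): match length 0
  offset=4 (pos 4, char 'f'): match length 0
  offset=5 (pos 3, char 'd'): match length 0
  offset=6 (pos 2, char 'f'): match length 0
  offset=7 (pos 1, char 'd'): match length 0
  offset=8 (pos 0, char 'e'): match length 2
Longest match has length 2 at offset 8.
next_char = character at position 8 + 2 = 10 -> 'e'

Best match: offset=8, length=2 (matching 'ed' starting at position 0)
LZ77 triple: (8, 2, 'e')


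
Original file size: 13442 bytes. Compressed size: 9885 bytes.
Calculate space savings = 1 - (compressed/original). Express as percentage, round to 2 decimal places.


ratio = compressed/original = 9885/13442 = 0.735382
savings = 1 - ratio = 1 - 0.735382 = 0.264618
as a percentage: 0.264618 * 100 = 26.46%

Space savings = 1 - 9885/13442 = 26.46%


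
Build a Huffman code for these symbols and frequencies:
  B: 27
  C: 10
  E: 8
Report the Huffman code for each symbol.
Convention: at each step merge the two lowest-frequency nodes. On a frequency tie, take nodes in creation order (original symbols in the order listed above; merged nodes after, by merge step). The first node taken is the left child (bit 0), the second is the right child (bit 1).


Huffman tree construction:
Step 1: Merge E(8) + C(10) = 18
Step 2: Merge (E+C)(18) + B(27) = 45
Read each symbol's code off the tree from the root (left child = 0, right child = 1).

Codes:
  B: 1 (length 1)
  C: 01 (length 2)
  E: 00 (length 2)
Average code length: 63/45 = 1.4000 bits/symbol


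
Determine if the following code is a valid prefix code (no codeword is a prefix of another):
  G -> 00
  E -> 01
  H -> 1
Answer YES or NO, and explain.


Checking each pair (does one codeword prefix another?):
  G='00' vs E='01': no prefix
  G='00' vs H='1': no prefix
  E='01' vs G='00': no prefix
  E='01' vs H='1': no prefix
  H='1' vs G='00': no prefix
  H='1' vs E='01': no prefix
No violation found over all pairs.

YES -- this is a valid prefix code. No codeword is a prefix of any other codeword.


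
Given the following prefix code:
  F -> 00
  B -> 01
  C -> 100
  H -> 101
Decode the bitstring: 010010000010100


Decoding step by step:
Bits 01 -> B
Bits 00 -> F
Bits 100 -> C
Bits 00 -> F
Bits 01 -> B
Bits 01 -> B
Bits 00 -> F


Decoded message: BFCFBBF


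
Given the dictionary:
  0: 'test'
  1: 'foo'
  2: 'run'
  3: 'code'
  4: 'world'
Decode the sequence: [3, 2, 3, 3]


Look up each index in the dictionary:
  3 -> 'code'
  2 -> 'run'
  3 -> 'code'
  3 -> 'code'

Decoded: "code run code code"


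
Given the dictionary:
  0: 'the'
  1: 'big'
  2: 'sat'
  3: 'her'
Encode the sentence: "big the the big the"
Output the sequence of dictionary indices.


Look up each word in the dictionary:
  'big' -> 1
  'the' -> 0
  'the' -> 0
  'big' -> 1
  'the' -> 0

Encoded: [1, 0, 0, 1, 0]


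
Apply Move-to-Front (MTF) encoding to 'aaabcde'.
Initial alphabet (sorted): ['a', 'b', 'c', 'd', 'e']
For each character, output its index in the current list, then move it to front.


MTF encoding:
'a': index 0 in ['a', 'b', 'c', 'd', 'e'] -> ['a', 'b', 'c', 'd', 'e']
'a': index 0 in ['a', 'b', 'c', 'd', 'e'] -> ['a', 'b', 'c', 'd', 'e']
'a': index 0 in ['a', 'b', 'c', 'd', 'e'] -> ['a', 'b', 'c', 'd', 'e']
'b': index 1 in ['a', 'b', 'c', 'd', 'e'] -> ['b', 'a', 'c', 'd', 'e']
'c': index 2 in ['b', 'a', 'c', 'd', 'e'] -> ['c', 'b', 'a', 'd', 'e']
'd': index 3 in ['c', 'b', 'a', 'd', 'e'] -> ['d', 'c', 'b', 'a', 'e']
'e': index 4 in ['d', 'c', 'b', 'a', 'e'] -> ['e', 'd', 'c', 'b', 'a']


Output: [0, 0, 0, 1, 2, 3, 4]


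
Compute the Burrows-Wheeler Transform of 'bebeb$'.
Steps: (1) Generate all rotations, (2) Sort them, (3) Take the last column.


Rotations (sorted):
  0: $bebeb -> last char: b
  1: b$bebe -> last char: e
  2: beb$be -> last char: e
  3: bebeb$ -> last char: $
  4: eb$beb -> last char: b
  5: ebeb$b -> last char: b


BWT = bee$bb


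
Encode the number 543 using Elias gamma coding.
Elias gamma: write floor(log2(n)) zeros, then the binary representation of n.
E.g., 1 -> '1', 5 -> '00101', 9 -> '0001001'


num_bits = floor(log2(543)) + 1 = 10
leading_zeros = num_bits - 1 = 9
binary(543) = 1000011111

Elias gamma(543) = '000000000' + '1000011111' = 0000000001000011111 (19 bits)


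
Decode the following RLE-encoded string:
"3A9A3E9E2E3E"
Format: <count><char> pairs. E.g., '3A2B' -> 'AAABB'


Expanding each <count><char> pair:
  3A -> 'AAA'
  9A -> 'AAAAAAAAA'
  3E -> 'EEE'
  9E -> 'EEEEEEEEE'
  2E -> 'EE'
  3E -> 'EEE'

Decoded = AAAAAAAAAAAAEEEEEEEEEEEEEEEEE


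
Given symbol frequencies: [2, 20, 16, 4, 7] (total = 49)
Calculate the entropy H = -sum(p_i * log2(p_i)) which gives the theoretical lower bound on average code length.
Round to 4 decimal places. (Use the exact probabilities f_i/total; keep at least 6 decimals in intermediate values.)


Per-symbol terms -p_i * log2(p_i) with p_i = f_i/49:
  p = 2/49 = 0.040816: log2(p) = -4.614710, -p*log2(p) = 0.188356
  p = 20/49 = 0.408163: log2(p) = -1.292782, -p*log2(p) = 0.527666
  p = 16/49 = 0.326531: log2(p) = -1.614710, -p*log2(p) = 0.527252
  p = 4/49 = 0.081633: log2(p) = -3.614710, -p*log2(p) = 0.295078
  p = 7/49 = 0.142857: log2(p) = -2.807355, -p*log2(p) = 0.401051
H = 0.188356 + 0.527666 + 0.527252 + 0.295078 + 0.401051 = 1.939403

H = 1.9394 bits/symbol


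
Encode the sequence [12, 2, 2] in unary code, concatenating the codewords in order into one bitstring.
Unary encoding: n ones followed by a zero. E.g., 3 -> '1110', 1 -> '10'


Encode each number as n ones followed by a terminating 0:
  12 -> 1111111111110 (13 bits)
  2 -> 110 (3 bits)
  2 -> 110 (3 bits)
Total length = 13 + 3 + 3 = 19 bits.

Unary([12, 2, 2]) = 1111111111110110110 (19 bits)


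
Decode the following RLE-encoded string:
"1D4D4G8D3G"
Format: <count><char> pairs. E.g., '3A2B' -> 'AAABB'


Expanding each <count><char> pair:
  1D -> 'D'
  4D -> 'DDDD'
  4G -> 'GGGG'
  8D -> 'DDDDDDDD'
  3G -> 'GGG'

Decoded = DDDDDGGGGDDDDDDDDGGG


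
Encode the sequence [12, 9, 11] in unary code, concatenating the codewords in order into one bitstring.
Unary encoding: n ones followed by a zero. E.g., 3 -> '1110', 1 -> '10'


Encode each number as n ones followed by a terminating 0:
  12 -> 1111111111110 (13 bits)
  9 -> 1111111110 (10 bits)
  11 -> 111111111110 (12 bits)
Total length = 13 + 10 + 12 = 35 bits.

Unary([12, 9, 11]) = 11111111111101111111110111111111110 (35 bits)


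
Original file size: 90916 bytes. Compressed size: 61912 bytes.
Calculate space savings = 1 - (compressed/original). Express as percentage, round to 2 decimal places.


ratio = compressed/original = 61912/90916 = 0.68098
savings = 1 - ratio = 1 - 0.68098 = 0.31902
as a percentage: 0.31902 * 100 = 31.9%

Space savings = 1 - 61912/90916 = 31.9%


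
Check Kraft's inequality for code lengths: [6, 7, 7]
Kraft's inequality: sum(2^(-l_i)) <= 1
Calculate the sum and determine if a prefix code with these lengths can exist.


Sum = 2^(-6) + 2^(-7) + 2^(-7)
    = 0.015625 + 0.0078125 + 0.0078125
    = 4/128 = 0.03125
Since 0.03125 <= 1, Kraft's inequality IS satisfied.
A prefix code with these lengths CAN exist.

Kraft sum = 0.03125. Satisfied.


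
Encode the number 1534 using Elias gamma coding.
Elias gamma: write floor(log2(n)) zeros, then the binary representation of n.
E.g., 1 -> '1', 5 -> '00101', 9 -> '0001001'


num_bits = floor(log2(1534)) + 1 = 11
leading_zeros = num_bits - 1 = 10
binary(1534) = 10111111110

Elias gamma(1534) = '0000000000' + '10111111110' = 000000000010111111110 (21 bits)


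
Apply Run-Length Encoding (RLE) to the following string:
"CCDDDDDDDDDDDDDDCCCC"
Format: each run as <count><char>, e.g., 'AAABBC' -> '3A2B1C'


Scanning runs left to right:
  i=0: run of 'C' x 2 -> '2C'
  i=2: run of 'D' x 14 -> '14D'
  i=16: run of 'C' x 4 -> '4C'

RLE = 2C14D4C


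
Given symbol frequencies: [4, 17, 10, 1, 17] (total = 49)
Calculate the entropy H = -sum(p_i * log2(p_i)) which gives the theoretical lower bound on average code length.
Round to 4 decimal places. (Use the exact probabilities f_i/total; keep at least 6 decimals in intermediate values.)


Per-symbol terms -p_i * log2(p_i) with p_i = f_i/49:
  p = 4/49 = 0.081633: log2(p) = -3.614710, -p*log2(p) = 0.295078
  p = 17/49 = 0.346939: log2(p) = -1.527247, -p*log2(p) = 0.529861
  p = 10/49 = 0.204082: log2(p) = -2.292782, -p*log2(p) = 0.467915
  p = 1/49 = 0.020408: log2(p) = -5.614710, -p*log2(p) = 0.114586
  p = 17/49 = 0.346939: log2(p) = -1.527247, -p*log2(p) = 0.529861
H = 0.295078 + 0.529861 + 0.467915 + 0.114586 + 0.529861 = 1.937301

H = 1.9373 bits/symbol


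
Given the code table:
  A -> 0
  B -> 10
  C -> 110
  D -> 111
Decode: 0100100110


Decoding:
0 -> A
10 -> B
0 -> A
10 -> B
0 -> A
110 -> C


Result: ABABAC


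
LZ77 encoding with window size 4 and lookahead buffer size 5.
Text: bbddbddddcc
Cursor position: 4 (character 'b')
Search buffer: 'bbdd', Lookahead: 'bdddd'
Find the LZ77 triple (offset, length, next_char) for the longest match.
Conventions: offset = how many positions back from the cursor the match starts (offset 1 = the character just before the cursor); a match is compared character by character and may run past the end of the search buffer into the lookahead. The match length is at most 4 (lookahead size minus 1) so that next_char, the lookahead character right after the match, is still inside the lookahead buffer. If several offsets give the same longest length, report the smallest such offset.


Try each offset into the search buffer:
  offset=1 (pos 3, char 'd'): match length 0
  offset=2 (pos 2, char 'd'): match length 0
  offset=3 (pos 1, char 'b'): match length 3
  offset=4 (pos 0, char 'b'): match length 1
Longest match has length 3 at offset 3.
next_char = character at position 4 + 3 = 7 -> 'd'

Best match: offset=3, length=3 (matching 'bdd' starting at position 1)
LZ77 triple: (3, 3, 'd')


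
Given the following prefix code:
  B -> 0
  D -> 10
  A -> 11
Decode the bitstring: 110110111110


Decoding step by step:
Bits 11 -> A
Bits 0 -> B
Bits 11 -> A
Bits 0 -> B
Bits 11 -> A
Bits 11 -> A
Bits 10 -> D


Decoded message: ABABAAD


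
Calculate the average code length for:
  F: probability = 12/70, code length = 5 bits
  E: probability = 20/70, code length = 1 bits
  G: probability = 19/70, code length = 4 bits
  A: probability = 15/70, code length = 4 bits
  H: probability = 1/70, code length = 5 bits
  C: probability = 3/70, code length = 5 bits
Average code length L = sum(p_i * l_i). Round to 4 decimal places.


Weighted contributions p_i * l_i:
  F: (12/70) * 5 = 60/70
  E: (20/70) * 1 = 20/70
  G: (19/70) * 4 = 76/70
  A: (15/70) * 4 = 60/70
  H: (1/70) * 5 = 5/70
  C: (3/70) * 5 = 15/70
Sum = (60 + 20 + 76 + 60 + 5 + 15)/70 = 236/70

L = 236/70 = 3.3714 bits/symbol


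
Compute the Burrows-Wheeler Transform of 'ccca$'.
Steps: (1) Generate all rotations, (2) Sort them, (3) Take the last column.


Rotations (sorted):
  0: $ccca -> last char: a
  1: a$ccc -> last char: c
  2: ca$cc -> last char: c
  3: cca$c -> last char: c
  4: ccca$ -> last char: $


BWT = accc$


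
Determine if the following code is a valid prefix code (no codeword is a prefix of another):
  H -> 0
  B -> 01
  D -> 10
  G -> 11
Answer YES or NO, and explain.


Checking each pair (does one codeword prefix another?):
  H='0' vs B='01': prefix -- VIOLATION

NO -- this is NOT a valid prefix code. H (0) is a prefix of B (01).


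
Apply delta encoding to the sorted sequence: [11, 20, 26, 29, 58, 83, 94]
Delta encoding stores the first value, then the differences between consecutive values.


First value: 11
Deltas:
  20 - 11 = 9
  26 - 20 = 6
  29 - 26 = 3
  58 - 29 = 29
  83 - 58 = 25
  94 - 83 = 11


Delta encoded: [11, 9, 6, 3, 29, 25, 11]


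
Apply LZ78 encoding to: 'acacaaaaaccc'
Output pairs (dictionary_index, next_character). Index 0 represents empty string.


LZ78 encoding steps:
Dictionary: {0: ''}
Step 1: w='' (idx 0), next='a' -> output (0, 'a'), add 'a' as idx 1
Step 2: w='' (idx 0), next='c' -> output (0, 'c'), add 'c' as idx 2
Step 3: w='a' (idx 1), next='c' -> output (1, 'c'), add 'ac' as idx 3
Step 4: w='a' (idx 1), next='a' -> output (1, 'a'), add 'aa' as idx 4
Step 5: w='aa' (idx 4), next='a' -> output (4, 'a'), add 'aaa' as idx 5
Step 6: w='c' (idx 2), next='c' -> output (2, 'c'), add 'cc' as idx 6
Step 7: w='c' (idx 2), end of input -> output (2, '')


Encoded: [(0, 'a'), (0, 'c'), (1, 'c'), (1, 'a'), (4, 'a'), (2, 'c'), (2, '')]


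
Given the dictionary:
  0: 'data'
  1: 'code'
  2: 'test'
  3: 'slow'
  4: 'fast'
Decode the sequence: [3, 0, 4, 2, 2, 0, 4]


Look up each index in the dictionary:
  3 -> 'slow'
  0 -> 'data'
  4 -> 'fast'
  2 -> 'test'
  2 -> 'test'
  0 -> 'data'
  4 -> 'fast'

Decoded: "slow data fast test test data fast"


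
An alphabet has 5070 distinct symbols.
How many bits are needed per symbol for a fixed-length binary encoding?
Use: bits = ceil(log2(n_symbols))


log2(5070) = 12.3078
Bracket: 2^12 = 4096 < 5070 <= 2^13 = 8192
So ceil(log2(5070)) = 13

bits = ceil(log2(5070)) = ceil(12.3078) = 13 bits


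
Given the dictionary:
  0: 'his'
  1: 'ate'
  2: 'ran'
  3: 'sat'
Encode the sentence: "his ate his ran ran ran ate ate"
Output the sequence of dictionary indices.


Look up each word in the dictionary:
  'his' -> 0
  'ate' -> 1
  'his' -> 0
  'ran' -> 2
  'ran' -> 2
  'ran' -> 2
  'ate' -> 1
  'ate' -> 1

Encoded: [0, 1, 0, 2, 2, 2, 1, 1]


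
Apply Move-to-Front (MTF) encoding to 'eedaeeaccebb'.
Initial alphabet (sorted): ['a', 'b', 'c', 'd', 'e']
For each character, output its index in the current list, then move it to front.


MTF encoding:
'e': index 4 in ['a', 'b', 'c', 'd', 'e'] -> ['e', 'a', 'b', 'c', 'd']
'e': index 0 in ['e', 'a', 'b', 'c', 'd'] -> ['e', 'a', 'b', 'c', 'd']
'd': index 4 in ['e', 'a', 'b', 'c', 'd'] -> ['d', 'e', 'a', 'b', 'c']
'a': index 2 in ['d', 'e', 'a', 'b', 'c'] -> ['a', 'd', 'e', 'b', 'c']
'e': index 2 in ['a', 'd', 'e', 'b', 'c'] -> ['e', 'a', 'd', 'b', 'c']
'e': index 0 in ['e', 'a', 'd', 'b', 'c'] -> ['e', 'a', 'd', 'b', 'c']
'a': index 1 in ['e', 'a', 'd', 'b', 'c'] -> ['a', 'e', 'd', 'b', 'c']
'c': index 4 in ['a', 'e', 'd', 'b', 'c'] -> ['c', 'a', 'e', 'd', 'b']
'c': index 0 in ['c', 'a', 'e', 'd', 'b'] -> ['c', 'a', 'e', 'd', 'b']
'e': index 2 in ['c', 'a', 'e', 'd', 'b'] -> ['e', 'c', 'a', 'd', 'b']
'b': index 4 in ['e', 'c', 'a', 'd', 'b'] -> ['b', 'e', 'c', 'a', 'd']
'b': index 0 in ['b', 'e', 'c', 'a', 'd'] -> ['b', 'e', 'c', 'a', 'd']


Output: [4, 0, 4, 2, 2, 0, 1, 4, 0, 2, 4, 0]


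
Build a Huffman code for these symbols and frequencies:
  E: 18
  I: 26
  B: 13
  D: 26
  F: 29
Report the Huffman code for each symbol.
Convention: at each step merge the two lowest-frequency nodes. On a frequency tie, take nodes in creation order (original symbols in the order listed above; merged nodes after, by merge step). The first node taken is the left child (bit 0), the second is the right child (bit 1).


Huffman tree construction:
Step 1: Merge B(13) + E(18) = 31
Step 2: Merge I(26) + D(26) = 52
Step 3: Merge F(29) + (B+E)(31) = 60
Step 4: Merge (I+D)(52) + (F+(B+E))(60) = 112
Read each symbol's code off the tree from the root (left child = 0, right child = 1).

Codes:
  E: 111 (length 3)
  I: 00 (length 2)
  B: 110 (length 3)
  D: 01 (length 2)
  F: 10 (length 2)
Average code length: 255/112 = 2.2768 bits/symbol


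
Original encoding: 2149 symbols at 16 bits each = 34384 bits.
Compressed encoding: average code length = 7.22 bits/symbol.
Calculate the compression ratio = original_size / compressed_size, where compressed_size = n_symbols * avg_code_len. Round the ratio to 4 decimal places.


original_size = n_symbols * orig_bits = 2149 * 16 = 34384 bits
compressed_size = n_symbols * avg_code_len = 2149 * 7.22 = 15515.78 bits
ratio = original_size / compressed_size = 34384 / 15515.78 = 2.2161

Compression ratio = 2.2161


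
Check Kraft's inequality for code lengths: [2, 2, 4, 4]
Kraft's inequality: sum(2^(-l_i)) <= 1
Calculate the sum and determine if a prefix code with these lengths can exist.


Sum = 2^(-2) + 2^(-2) + 2^(-4) + 2^(-4)
    = 0.25 + 0.25 + 0.0625 + 0.0625
    = 10/16 = 0.625
Since 0.625 <= 1, Kraft's inequality IS satisfied.
A prefix code with these lengths CAN exist.

Kraft sum = 0.625. Satisfied.


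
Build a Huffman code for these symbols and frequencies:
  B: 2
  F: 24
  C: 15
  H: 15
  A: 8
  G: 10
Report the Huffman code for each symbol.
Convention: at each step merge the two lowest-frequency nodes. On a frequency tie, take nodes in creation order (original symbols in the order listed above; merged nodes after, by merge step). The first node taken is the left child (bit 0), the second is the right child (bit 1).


Huffman tree construction:
Step 1: Merge B(2) + A(8) = 10
Step 2: Merge G(10) + (B+A)(10) = 20
Step 3: Merge C(15) + H(15) = 30
Step 4: Merge (G+(B+A))(20) + F(24) = 44
Step 5: Merge (C+H)(30) + ((G+(B+A))+F)(44) = 74
Read each symbol's code off the tree from the root (left child = 0, right child = 1).

Codes:
  B: 1010 (length 4)
  F: 11 (length 2)
  C: 00 (length 2)
  H: 01 (length 2)
  A: 1011 (length 4)
  G: 100 (length 3)
Average code length: 178/74 = 2.4054 bits/symbol


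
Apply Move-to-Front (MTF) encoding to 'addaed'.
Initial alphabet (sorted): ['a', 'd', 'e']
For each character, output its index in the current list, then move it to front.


MTF encoding:
'a': index 0 in ['a', 'd', 'e'] -> ['a', 'd', 'e']
'd': index 1 in ['a', 'd', 'e'] -> ['d', 'a', 'e']
'd': index 0 in ['d', 'a', 'e'] -> ['d', 'a', 'e']
'a': index 1 in ['d', 'a', 'e'] -> ['a', 'd', 'e']
'e': index 2 in ['a', 'd', 'e'] -> ['e', 'a', 'd']
'd': index 2 in ['e', 'a', 'd'] -> ['d', 'e', 'a']


Output: [0, 1, 0, 1, 2, 2]


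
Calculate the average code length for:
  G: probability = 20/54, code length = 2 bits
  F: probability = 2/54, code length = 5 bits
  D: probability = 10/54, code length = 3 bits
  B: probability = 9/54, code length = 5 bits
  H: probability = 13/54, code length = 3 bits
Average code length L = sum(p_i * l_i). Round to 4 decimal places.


Weighted contributions p_i * l_i:
  G: (20/54) * 2 = 40/54
  F: (2/54) * 5 = 10/54
  D: (10/54) * 3 = 30/54
  B: (9/54) * 5 = 45/54
  H: (13/54) * 3 = 39/54
Sum = (40 + 10 + 30 + 45 + 39)/54 = 164/54

L = 164/54 = 3.0370 bits/symbol


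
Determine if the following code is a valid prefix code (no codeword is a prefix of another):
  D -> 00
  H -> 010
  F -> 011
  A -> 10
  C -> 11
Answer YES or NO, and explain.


Checking each pair (does one codeword prefix another?):
  D='00' vs H='010': no prefix
  D='00' vs F='011': no prefix
  D='00' vs A='10': no prefix
  D='00' vs C='11': no prefix
  H='010' vs D='00': no prefix
  H='010' vs F='011': no prefix
  H='010' vs A='10': no prefix
  H='010' vs C='11': no prefix
  F='011' vs D='00': no prefix
  F='011' vs H='010': no prefix
  F='011' vs A='10': no prefix
  F='011' vs C='11': no prefix
  A='10' vs D='00': no prefix
  A='10' vs H='010': no prefix
  A='10' vs F='011': no prefix
  A='10' vs C='11': no prefix
  C='11' vs D='00': no prefix
  C='11' vs H='010': no prefix
  C='11' vs F='011': no prefix
  C='11' vs A='10': no prefix
No violation found over all pairs.

YES -- this is a valid prefix code. No codeword is a prefix of any other codeword.
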